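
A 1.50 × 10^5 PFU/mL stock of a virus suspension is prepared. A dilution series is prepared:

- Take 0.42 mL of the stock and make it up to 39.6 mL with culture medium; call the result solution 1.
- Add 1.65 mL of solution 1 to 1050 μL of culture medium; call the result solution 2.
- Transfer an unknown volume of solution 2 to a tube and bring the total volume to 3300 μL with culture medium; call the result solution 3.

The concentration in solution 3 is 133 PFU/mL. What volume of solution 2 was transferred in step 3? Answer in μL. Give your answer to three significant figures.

451 μL

Step 1: 0.42 mL brought to 39.6 mL → factor 39.6/0.42 = 94.286
Step 2: 1.65 mL + 1050 μL = 2.7 mL total → factor 2.7/1.65 = 1.6364
Step 3: v brought to 3300 μL → factor = 3300 μL/v
Product of known-step factors = 154.29
Overall factor = 1.50 × 10^5 PFU/mL / (133 PFU/mL) = 1127.8
Step-3 factor = 1127.8 / 154.29 = 7.3099
v = 3300 μL / 7.3099 = 451 μL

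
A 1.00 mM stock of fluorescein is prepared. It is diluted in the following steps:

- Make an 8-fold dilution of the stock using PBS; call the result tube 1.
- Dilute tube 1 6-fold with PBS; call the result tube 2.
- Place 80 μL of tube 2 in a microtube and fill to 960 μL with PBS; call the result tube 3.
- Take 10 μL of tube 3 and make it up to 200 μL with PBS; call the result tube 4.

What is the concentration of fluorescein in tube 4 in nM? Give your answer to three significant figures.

86.8 nM

Step 1: 8-fold → factor 8
Step 2: 6-fold → factor 6
Step 3: 80 μL brought to 960 μL → factor 960/80 = 12
Step 4: 10 μL brought to 200 μL → factor 200/10 = 20
Overall dilution factor = 8 × 6 × 12 × 20 = 11520
Final = 1.00 mM / 11520 = 8.681 × 10^-5 mM = 86.8 nM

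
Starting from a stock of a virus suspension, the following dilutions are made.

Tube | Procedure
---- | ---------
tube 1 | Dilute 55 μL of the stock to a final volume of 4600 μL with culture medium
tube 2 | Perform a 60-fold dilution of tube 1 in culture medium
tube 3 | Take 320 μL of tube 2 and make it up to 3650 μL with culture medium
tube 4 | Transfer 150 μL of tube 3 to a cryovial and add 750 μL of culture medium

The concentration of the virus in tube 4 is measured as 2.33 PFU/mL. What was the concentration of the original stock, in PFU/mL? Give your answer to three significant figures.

Step 1: 55 μL brought to 4600 μL → factor 4600/55 = 83.636
Step 2: 60-fold → factor 60
Step 3: 320 μL brought to 3650 μL → factor 3650/320 = 11.406
Step 4: 150 μL + 750 μL = 900 μL total → factor 900/150 = 6
Overall dilution factor = 83.636 × 60 × 11.406 × 6 = 3.4343 × 10^5
Stock = 2.33 PFU/mL × 3.4343 × 10^5 = 8.00 × 10^5 PFU/mL

8.00 × 10^5 PFU/mL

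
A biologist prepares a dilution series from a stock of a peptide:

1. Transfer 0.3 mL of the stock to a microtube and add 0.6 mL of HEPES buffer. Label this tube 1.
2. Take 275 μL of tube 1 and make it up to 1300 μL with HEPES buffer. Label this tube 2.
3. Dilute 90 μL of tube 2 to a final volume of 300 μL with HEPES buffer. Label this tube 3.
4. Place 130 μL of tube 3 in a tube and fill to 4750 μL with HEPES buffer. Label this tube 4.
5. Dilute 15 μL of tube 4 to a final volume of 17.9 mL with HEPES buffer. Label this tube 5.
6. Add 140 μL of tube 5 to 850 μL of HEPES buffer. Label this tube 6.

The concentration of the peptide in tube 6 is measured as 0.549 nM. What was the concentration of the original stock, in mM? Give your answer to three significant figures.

Step 1: 0.3 mL + 0.6 mL = 0.9 mL total → factor 0.9/0.3 = 3
Step 2: 275 μL brought to 1300 μL → factor 1300/275 = 4.7273
Step 3: 90 μL brought to 300 μL → factor 300/90 = 3.3333
Step 4: 130 μL brought to 4750 μL → factor 4750/130 = 36.538
Step 5: 15 μL brought to 17.9 mL → factor 17900/15 = 1193.3
Step 6: 140 μL + 850 μL = 990 μL total → factor 990/140 = 7.0714
Overall dilution factor = 3 × 4.7273 × 3.3333 × 36.538 × 1193.3 × 7.0714 = 1.4576 × 10^7
Stock = 0.549 nM × 1.4576 × 10^7 = 8.002 × 10^6 nM = 8.00 mM

8.00 mM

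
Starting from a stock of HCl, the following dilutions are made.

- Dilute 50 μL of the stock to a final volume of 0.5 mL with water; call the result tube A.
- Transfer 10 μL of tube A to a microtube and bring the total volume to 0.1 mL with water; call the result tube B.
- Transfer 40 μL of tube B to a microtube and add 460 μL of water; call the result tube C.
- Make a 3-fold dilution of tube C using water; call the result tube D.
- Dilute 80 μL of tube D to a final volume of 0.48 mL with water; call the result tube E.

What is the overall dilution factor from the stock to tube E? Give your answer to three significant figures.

Step 1: 50 μL brought to 0.5 mL → factor 500/50 = 10
Step 2: 10 μL brought to 0.1 mL → factor 100/10 = 10
Step 3: 40 μL + 460 μL = 500 μL total → factor 500/40 = 12.5
Step 4: 3-fold → factor 3
Step 5: 80 μL brought to 0.48 mL → factor 480/80 = 6
Overall dilution factor = 10 × 10 × 12.5 × 3 × 6 = 22500

2.25 × 10^4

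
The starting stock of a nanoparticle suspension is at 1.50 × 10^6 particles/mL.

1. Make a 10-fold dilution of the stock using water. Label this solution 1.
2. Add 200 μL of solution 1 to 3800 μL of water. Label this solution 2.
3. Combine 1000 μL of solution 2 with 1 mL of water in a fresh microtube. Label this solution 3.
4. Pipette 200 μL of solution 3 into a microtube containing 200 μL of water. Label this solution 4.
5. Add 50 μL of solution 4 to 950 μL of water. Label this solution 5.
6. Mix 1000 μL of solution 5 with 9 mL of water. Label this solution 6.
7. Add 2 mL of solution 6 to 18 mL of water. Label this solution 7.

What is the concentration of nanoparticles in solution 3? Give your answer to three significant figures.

Step 1: 10-fold → factor 10
Step 2: 200 μL + 3800 μL = 4000 μL total → factor 4000/200 = 20
Step 3: 1000 μL + 1 mL = 2000 μL total → factor 2000/1000 = 2
Dilution factor through solution 3 = 10 × 20 × 2 = 400
[solution 3] = 1.50 × 10^6 particles/mL / 400 = 3.75 × 10^3 particles/mL

3.75 × 10^3 particles/mL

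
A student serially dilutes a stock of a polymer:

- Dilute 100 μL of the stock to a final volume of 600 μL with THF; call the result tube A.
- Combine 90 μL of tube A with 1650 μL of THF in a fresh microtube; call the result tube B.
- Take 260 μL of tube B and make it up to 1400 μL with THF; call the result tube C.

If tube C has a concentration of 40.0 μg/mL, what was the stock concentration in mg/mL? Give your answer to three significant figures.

Step 1: 100 μL brought to 600 μL → factor 600/100 = 6
Step 2: 90 μL + 1650 μL = 1740 μL total → factor 1740/90 = 19.333
Step 3: 260 μL brought to 1400 μL → factor 1400/260 = 5.3846
Overall dilution factor = 6 × 19.333 × 5.3846 = 624.62
Stock = 40.0 μg/mL × 624.62 = 2.498 × 10^4 μg/mL = 25.0 mg/mL

25.0 mg/mL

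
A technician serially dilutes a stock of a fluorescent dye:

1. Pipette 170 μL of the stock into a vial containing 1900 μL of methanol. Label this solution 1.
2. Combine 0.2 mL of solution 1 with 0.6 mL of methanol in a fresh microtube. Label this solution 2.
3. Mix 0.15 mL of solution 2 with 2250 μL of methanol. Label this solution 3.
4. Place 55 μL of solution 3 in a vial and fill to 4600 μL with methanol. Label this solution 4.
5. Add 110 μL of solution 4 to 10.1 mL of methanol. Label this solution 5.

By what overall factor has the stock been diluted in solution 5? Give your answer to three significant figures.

Step 1: 170 μL + 1900 μL = 2070 μL total → factor 2070/170 = 12.176
Step 2: 0.2 mL + 0.6 mL = 0.8 mL total → factor 0.8/0.2 = 4
Step 3: 0.15 mL + 2250 μL = 2.4 mL total → factor 2.4/0.15 = 16
Step 4: 55 μL brought to 4600 μL → factor 4600/55 = 83.636
Step 5: 110 μL + 10.1 mL = 10210 μL total → factor 10210/110 = 92.818
Overall dilution factor = 12.176 × 4 × 16 × 83.636 × 92.818 = 6.0496 × 10^6

6.05 × 10^6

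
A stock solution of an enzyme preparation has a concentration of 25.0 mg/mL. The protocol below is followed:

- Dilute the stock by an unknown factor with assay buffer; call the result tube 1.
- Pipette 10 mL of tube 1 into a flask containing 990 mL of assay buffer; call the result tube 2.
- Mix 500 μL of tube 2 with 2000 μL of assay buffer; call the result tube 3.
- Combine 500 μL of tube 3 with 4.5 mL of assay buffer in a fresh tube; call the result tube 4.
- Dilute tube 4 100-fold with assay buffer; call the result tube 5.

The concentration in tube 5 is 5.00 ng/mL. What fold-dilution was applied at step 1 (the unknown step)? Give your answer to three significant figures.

Step 1: unknown factor x
Step 2: 10 mL + 990 mL = 1000 mL total → factor 1000/10 = 100
Step 3: 500 μL + 2000 μL = 2500 μL total → factor 2500/500 = 5
Step 4: 500 μL + 4.5 mL = 5000 μL total → factor 5000/500 = 10
Step 5: 100-fold → factor 100
Product of known-step factors = 5 × 10^5
Overall factor = 25.0 mg/mL / (5.00 ng/mL) = 5 × 10^6
x = 5 × 10^6 / 5 × 10^5 = 10.0

10.0-fold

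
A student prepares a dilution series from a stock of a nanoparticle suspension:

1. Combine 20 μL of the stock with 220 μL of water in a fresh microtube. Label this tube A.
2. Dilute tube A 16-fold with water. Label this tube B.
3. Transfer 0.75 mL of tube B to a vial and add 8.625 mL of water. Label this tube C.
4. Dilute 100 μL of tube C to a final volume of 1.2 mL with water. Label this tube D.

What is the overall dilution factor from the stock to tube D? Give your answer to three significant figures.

2.88 × 10^4

Step 1: 20 μL + 220 μL = 240 μL total → factor 240/20 = 12
Step 2: 16-fold → factor 16
Step 3: 0.75 mL + 8.625 mL = 9.375 mL total → factor 9.375/0.75 = 12.5
Step 4: 100 μL brought to 1.2 mL → factor 1200/100 = 12
Overall dilution factor = 12 × 16 × 12.5 × 12 = 28800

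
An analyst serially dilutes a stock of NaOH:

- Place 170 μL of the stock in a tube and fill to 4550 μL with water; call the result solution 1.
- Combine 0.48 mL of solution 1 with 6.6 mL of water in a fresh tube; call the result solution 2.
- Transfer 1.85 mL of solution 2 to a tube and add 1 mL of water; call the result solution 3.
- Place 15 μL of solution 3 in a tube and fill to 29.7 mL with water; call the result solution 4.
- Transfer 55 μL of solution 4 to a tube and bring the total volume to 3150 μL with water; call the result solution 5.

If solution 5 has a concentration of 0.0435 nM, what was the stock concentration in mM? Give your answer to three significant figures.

3.00 mM

Step 1: 170 μL brought to 4550 μL → factor 4550/170 = 26.765
Step 2: 0.48 mL + 6.6 mL = 7.08 mL total → factor 7.08/0.48 = 14.75
Step 3: 1.85 mL + 1 mL = 2.85 mL total → factor 2.85/1.85 = 1.5405
Step 4: 15 μL brought to 29.7 mL → factor 29700/15 = 1980
Step 5: 55 μL brought to 3150 μL → factor 3150/55 = 57.273
Overall dilution factor = 26.765 × 14.75 × 1.5405 × 1980 × 57.273 = 6.8967 × 10^7
Stock = 0.0435 nM × 6.8967 × 10^7 = 3.000 × 10^6 nM = 3.00 mM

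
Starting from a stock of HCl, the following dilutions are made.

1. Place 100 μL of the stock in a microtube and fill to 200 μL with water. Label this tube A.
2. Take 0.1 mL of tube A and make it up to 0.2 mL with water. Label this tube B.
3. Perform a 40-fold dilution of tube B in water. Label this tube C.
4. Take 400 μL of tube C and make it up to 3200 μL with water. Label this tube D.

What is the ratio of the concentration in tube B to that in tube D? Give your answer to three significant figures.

Step 1: 100 μL brought to 200 μL → factor 200/100 = 2
Step 2: 0.1 mL brought to 0.2 mL → factor 0.2/0.1 = 2
Step 3: 40-fold → factor 40
Step 4: 400 μL brought to 3200 μL → factor 3200/400 = 8
Dilution factor to tube B = 4; to tube D = 1280
[tube B]/[tube D] = (factor to tube D)/(factor to tube B) = 1280/4 = 320

320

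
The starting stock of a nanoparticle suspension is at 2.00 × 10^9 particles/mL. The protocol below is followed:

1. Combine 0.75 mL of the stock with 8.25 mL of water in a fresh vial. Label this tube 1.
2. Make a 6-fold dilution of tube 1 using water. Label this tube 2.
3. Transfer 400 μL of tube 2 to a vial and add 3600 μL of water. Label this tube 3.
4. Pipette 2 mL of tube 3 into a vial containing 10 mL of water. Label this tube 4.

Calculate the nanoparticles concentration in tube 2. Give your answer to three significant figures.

Step 1: 0.75 mL + 8.25 mL = 9 mL total → factor 9/0.75 = 12
Step 2: 6-fold → factor 6
Dilution factor through tube 2 = 12 × 6 = 72
[tube 2] = 2.00 × 10^9 particles/mL / 72 = 2.78 × 10^7 particles/mL

2.78 × 10^7 particles/mL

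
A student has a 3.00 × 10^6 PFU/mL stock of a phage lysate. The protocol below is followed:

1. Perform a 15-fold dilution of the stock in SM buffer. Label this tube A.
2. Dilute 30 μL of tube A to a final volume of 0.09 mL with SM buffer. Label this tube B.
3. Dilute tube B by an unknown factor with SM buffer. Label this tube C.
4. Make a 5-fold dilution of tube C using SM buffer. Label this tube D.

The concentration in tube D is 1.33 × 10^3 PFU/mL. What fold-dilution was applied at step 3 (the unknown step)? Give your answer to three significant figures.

Step 1: 15-fold → factor 15
Step 2: 30 μL brought to 0.09 mL → factor 90/30 = 3
Step 3: unknown factor x
Step 4: 5-fold → factor 5
Product of known-step factors = 225
Overall factor = 3.00 × 10^6 PFU/mL / (1.33 × 10^3 PFU/mL) = 2255.6
x = 2255.6 / 225 = 10.0

10.0-fold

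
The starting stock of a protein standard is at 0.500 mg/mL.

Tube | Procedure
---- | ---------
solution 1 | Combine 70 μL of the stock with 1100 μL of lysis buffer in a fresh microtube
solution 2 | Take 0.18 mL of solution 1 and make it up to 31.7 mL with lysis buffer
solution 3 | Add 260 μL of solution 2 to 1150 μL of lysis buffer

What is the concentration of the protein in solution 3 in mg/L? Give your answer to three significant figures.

Step 1: 70 μL + 1100 μL = 1170 μL total → factor 1170/70 = 16.714
Step 2: 0.18 mL brought to 31.7 mL → factor 31.7/0.18 = 176.11
Step 3: 260 μL + 1150 μL = 1410 μL total → factor 1410/260 = 5.4231
Overall dilution factor = 16.714 × 176.11 × 5.4231 = 15963
Final = 0.500 mg/mL / 15963 = 3.132 × 10^-5 mg/mL = 0.0313 mg/L

0.0313 mg/L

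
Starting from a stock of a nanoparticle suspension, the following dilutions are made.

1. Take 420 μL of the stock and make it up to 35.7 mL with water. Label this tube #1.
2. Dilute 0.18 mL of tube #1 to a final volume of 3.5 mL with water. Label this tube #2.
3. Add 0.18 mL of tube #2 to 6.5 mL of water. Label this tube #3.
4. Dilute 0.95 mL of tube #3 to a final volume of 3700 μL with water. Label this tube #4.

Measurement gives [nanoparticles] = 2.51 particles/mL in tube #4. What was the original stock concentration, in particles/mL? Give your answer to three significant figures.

Step 1: 420 μL brought to 35.7 mL → factor 35700/420 = 85
Step 2: 0.18 mL brought to 3.5 mL → factor 3.5/0.18 = 19.444
Step 3: 0.18 mL + 6.5 mL = 6.68 mL total → factor 6.68/0.18 = 37.111
Step 4: 0.95 mL brought to 3700 μL → factor 3.7/0.95 = 3.8947
Overall dilution factor = 85 × 19.444 × 37.111 × 3.8947 = 2.3889 × 10^5
Stock = 2.51 particles/mL × 2.3889 × 10^5 = 6.00 × 10^5 particles/mL

6.00 × 10^5 particles/mL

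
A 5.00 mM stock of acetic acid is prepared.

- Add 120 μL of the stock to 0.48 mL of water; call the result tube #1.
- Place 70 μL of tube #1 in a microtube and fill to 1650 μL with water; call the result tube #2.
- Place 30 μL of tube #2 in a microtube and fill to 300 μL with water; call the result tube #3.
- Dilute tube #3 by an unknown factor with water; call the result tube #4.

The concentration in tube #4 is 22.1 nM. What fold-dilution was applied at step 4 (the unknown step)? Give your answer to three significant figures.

192-fold

Step 1: 120 μL + 0.48 mL = 600 μL total → factor 600/120 = 5
Step 2: 70 μL brought to 1650 μL → factor 1650/70 = 23.571
Step 3: 30 μL brought to 300 μL → factor 300/30 = 10
Step 4: unknown factor x
Product of known-step factors = 1178.6
Overall factor = 5.00 mM / (22.1 nM) = 2.2624 × 10^5
x = 2.2624 × 10^5 / 1178.6 = 192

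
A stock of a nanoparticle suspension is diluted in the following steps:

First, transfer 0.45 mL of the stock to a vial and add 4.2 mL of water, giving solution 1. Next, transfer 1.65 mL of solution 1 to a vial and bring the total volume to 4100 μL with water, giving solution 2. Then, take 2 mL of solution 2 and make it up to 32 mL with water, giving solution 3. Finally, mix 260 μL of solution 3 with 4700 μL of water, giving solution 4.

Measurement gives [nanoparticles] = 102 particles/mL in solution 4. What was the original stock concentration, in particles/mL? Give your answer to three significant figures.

7.99 × 10^5 particles/mL

Step 1: 0.45 mL + 4.2 mL = 4.65 mL total → factor 4.65/0.45 = 10.333
Step 2: 1.65 mL brought to 4100 μL → factor 4.1/1.65 = 2.4848
Step 3: 2 mL brought to 32 mL → factor 32/2 = 16
Step 4: 260 μL + 4700 μL = 4960 μL total → factor 4960/260 = 19.077
Overall dilution factor = 10.333 × 2.4848 × 16 × 19.077 = 7837.3
Stock = 102 particles/mL × 7837.3 = 7.99 × 10^5 particles/mL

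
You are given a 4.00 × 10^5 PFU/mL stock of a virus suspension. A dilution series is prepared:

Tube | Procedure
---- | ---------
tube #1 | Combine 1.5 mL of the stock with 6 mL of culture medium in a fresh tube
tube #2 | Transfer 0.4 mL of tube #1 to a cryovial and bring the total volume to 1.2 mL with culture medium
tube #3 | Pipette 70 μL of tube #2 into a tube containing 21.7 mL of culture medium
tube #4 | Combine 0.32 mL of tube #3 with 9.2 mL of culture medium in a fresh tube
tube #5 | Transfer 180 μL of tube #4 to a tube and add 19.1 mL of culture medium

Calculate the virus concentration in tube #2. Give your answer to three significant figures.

2.67 × 10^4 PFU/mL

Step 1: 1.5 mL + 6 mL = 7.5 mL total → factor 7.5/1.5 = 5
Step 2: 0.4 mL brought to 1.2 mL → factor 1.2/0.4 = 3
Dilution factor through tube #2 = 5 × 3 = 15
[tube #2] = 4.00 × 10^5 PFU/mL / 15 = 2.67 × 10^4 PFU/mL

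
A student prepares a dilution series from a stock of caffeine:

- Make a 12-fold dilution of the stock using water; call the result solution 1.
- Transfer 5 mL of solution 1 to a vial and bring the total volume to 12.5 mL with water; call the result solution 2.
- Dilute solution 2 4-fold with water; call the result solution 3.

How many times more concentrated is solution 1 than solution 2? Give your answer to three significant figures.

2.50

Step 1: 12-fold → factor 12
Step 2: 5 mL brought to 12.5 mL → factor 12.5/5 = 2.5
Dilution factor to solution 1 = 12; to solution 2 = 30
[solution 1]/[solution 2] = (factor to solution 2)/(factor to solution 1) = 30/12 = 2.50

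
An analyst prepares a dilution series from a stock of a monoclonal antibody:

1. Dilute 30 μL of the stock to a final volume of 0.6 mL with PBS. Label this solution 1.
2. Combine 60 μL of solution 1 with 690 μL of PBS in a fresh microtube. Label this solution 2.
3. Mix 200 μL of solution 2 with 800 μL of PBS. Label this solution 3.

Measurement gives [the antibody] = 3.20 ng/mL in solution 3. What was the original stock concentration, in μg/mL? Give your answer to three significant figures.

4.00 μg/mL

Step 1: 30 μL brought to 0.6 mL → factor 600/30 = 20
Step 2: 60 μL + 690 μL = 750 μL total → factor 750/60 = 12.5
Step 3: 200 μL + 800 μL = 1000 μL total → factor 1000/200 = 5
Overall dilution factor = 20 × 12.5 × 5 = 1250
Stock = 3.20 ng/mL × 1250 = 4000 ng/mL = 4.00 μg/mL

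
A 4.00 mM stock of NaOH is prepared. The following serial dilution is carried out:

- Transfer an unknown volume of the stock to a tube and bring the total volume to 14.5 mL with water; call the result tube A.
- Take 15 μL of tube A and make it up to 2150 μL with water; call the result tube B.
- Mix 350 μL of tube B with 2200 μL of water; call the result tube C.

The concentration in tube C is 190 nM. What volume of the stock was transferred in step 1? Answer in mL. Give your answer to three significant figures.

Step 1: v brought to 14.5 mL → factor = 14.5 mL/v
Step 2: 15 μL brought to 2150 μL → factor 2150/15 = 143.33
Step 3: 350 μL + 2200 μL = 2550 μL total → factor 2550/350 = 7.2857
Product of known-step factors = 1044.3
Overall factor = 4.00 mM / (190 nM) = 21053
Step-1 factor = 21053 / 1044.3 = 20.16
v = 14.5 mL / 20.16 = 0.719 mL

0.719 mL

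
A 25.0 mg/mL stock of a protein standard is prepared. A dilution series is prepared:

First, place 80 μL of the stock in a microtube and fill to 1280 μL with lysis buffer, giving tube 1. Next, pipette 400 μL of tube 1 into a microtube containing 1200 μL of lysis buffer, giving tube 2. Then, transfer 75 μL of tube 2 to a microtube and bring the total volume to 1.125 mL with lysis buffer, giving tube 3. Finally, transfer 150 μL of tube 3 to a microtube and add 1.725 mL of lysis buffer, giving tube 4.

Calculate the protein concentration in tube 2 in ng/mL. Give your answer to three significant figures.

Step 1: 80 μL brought to 1280 μL → factor 1280/80 = 16
Step 2: 400 μL + 1200 μL = 1600 μL total → factor 1600/400 = 4
Dilution factor through tube 2 = 16 × 4 = 64
[tube 2] = 25.0 mg/mL / 64 = 0.3906 mg/mL = 3.91 × 10^5 ng/mL

3.91 × 10^5 ng/mL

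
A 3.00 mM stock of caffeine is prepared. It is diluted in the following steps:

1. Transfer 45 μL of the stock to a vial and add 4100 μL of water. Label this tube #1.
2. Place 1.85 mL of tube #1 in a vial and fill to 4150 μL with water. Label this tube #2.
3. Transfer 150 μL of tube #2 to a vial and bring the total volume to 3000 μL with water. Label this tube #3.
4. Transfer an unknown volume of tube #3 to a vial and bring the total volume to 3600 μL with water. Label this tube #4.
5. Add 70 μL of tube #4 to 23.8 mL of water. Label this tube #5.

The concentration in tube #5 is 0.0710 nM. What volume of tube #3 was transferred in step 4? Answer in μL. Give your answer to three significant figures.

Step 1: 45 μL + 4100 μL = 4145 μL total → factor 4145/45 = 92.111
Step 2: 1.85 mL brought to 4150 μL → factor 4.15/1.85 = 2.2432
Step 3: 150 μL brought to 3000 μL → factor 3000/150 = 20
Step 4: v brought to 3600 μL → factor = 3600 μL/v
Step 5: 70 μL + 23.8 mL = 23870 μL total → factor 23870/70 = 341
Product of known-step factors = 1.4092 × 10^6
Overall factor = 3.00 mM / (0.0710 nM) = 4.2254 × 10^7
Step-4 factor = 4.2254 × 10^7 / 1.4092 × 10^6 = 29.984
v = 3600 μL / 29.984 = 120 μL

120 μL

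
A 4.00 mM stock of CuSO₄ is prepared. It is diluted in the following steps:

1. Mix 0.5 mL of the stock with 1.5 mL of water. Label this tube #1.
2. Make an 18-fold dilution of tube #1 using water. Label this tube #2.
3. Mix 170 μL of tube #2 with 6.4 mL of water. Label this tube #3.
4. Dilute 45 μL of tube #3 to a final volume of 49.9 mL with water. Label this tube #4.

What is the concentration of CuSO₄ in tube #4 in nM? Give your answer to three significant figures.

1.30 nM

Step 1: 0.5 mL + 1.5 mL = 2 mL total → factor 2/0.5 = 4
Step 2: 18-fold → factor 18
Step 3: 170 μL + 6.4 mL = 6570 μL total → factor 6570/170 = 38.647
Step 4: 45 μL brought to 49.9 mL → factor 49900/45 = 1108.9
Overall dilution factor = 4 × 18 × 38.647 × 1108.9 = 3.0856 × 10^6
Final = 4.00 mM / 3.0856 × 10^6 = 1.296 × 10^-6 mM = 1.30 nM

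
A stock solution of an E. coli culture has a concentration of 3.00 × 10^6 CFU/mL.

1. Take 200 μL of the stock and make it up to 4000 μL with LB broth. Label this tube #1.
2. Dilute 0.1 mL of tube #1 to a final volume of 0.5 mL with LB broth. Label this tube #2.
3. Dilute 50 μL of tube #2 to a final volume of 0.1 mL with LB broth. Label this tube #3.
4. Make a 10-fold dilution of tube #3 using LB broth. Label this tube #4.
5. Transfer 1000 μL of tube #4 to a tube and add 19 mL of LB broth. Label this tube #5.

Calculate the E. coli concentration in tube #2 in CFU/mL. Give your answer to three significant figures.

Step 1: 200 μL brought to 4000 μL → factor 4000/200 = 20
Step 2: 0.1 mL brought to 0.5 mL → factor 0.5/0.1 = 5
Dilution factor through tube #2 = 20 × 5 = 100
[tube #2] = 3.00 × 10^6 CFU/mL / 100 = 3.00 × 10^4 CFU/mL

3.00 × 10^4 CFU/mL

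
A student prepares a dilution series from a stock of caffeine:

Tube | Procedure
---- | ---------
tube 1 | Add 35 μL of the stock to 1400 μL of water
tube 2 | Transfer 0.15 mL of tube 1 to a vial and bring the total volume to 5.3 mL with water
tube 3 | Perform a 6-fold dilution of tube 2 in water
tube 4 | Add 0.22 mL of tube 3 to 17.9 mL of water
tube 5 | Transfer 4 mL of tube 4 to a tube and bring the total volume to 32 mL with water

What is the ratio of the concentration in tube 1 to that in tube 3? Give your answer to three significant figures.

Step 1: 35 μL + 1400 μL = 1435 μL total → factor 1435/35 = 41
Step 2: 0.15 mL brought to 5.3 mL → factor 5.3/0.15 = 35.333
Step 3: 6-fold → factor 6
Dilution factor to tube 1 = 41; to tube 3 = 8692
[tube 1]/[tube 3] = (factor to tube 3)/(factor to tube 1) = 8692/41 = 212

212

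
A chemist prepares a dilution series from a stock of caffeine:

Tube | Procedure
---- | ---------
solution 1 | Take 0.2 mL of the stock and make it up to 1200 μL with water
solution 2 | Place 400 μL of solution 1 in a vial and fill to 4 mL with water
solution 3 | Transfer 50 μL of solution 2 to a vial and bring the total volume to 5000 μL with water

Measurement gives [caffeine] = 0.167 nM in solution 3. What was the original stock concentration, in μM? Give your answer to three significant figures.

1.00 μM

Step 1: 0.2 mL brought to 1200 μL → factor 1.2/0.2 = 6
Step 2: 400 μL brought to 4 mL → factor 4000/400 = 10
Step 3: 50 μL brought to 5000 μL → factor 5000/50 = 100
Overall dilution factor = 6 × 10 × 100 = 6000
Stock = 0.167 nM × 6000 = 1002 nM = 1.00 μM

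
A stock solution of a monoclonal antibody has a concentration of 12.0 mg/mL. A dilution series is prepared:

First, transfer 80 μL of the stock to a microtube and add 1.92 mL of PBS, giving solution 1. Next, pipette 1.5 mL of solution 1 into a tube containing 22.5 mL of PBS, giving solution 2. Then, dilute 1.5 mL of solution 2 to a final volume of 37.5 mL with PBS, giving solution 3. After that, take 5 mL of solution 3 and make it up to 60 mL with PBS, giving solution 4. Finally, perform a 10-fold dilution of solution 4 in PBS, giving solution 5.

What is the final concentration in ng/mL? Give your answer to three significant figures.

Step 1: 80 μL + 1.92 mL = 2000 μL total → factor 2000/80 = 25
Step 2: 1.5 mL + 22.5 mL = 24 mL total → factor 24/1.5 = 16
Step 3: 1.5 mL brought to 37.5 mL → factor 37.5/1.5 = 25
Step 4: 5 mL brought to 60 mL → factor 60/5 = 12
Step 5: 10-fold → factor 10
Overall dilution factor = 25 × 16 × 25 × 12 × 10 = 1.2 × 10^6
Final = 12.0 mg/mL / 1.2 × 10^6 = 1.000 × 10^-5 mg/mL = 10.0 ng/mL

10.0 ng/mL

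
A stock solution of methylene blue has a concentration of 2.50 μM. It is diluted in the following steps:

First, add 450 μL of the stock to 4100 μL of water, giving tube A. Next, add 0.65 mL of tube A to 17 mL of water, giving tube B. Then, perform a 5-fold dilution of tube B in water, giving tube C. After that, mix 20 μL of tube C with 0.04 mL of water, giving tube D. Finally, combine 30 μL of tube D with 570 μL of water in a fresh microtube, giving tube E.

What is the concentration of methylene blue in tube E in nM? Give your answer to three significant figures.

0.0304 nM

Step 1: 450 μL + 4100 μL = 4550 μL total → factor 4550/450 = 10.111
Step 2: 0.65 mL + 17 mL = 17.65 mL total → factor 17.65/0.65 = 27.154
Step 3: 5-fold → factor 5
Step 4: 20 μL + 0.04 mL = 60 μL total → factor 60/20 = 3
Step 5: 30 μL + 570 μL = 600 μL total → factor 600/30 = 20
Overall dilution factor = 10.111 × 27.154 × 5 × 3 × 20 = 82367
Final = 2.50 μM / 82367 = 3.035 × 10^-5 μM = 0.0304 nM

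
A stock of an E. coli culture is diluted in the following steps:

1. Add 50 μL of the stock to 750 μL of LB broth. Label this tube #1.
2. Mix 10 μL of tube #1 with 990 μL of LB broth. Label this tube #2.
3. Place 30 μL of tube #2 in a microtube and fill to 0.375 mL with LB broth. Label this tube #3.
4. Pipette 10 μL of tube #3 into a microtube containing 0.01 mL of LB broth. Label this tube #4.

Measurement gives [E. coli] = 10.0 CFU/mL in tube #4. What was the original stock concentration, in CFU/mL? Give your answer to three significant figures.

4.00 × 10^5 CFU/mL

Step 1: 50 μL + 750 μL = 800 μL total → factor 800/50 = 16
Step 2: 10 μL + 990 μL = 1000 μL total → factor 1000/10 = 100
Step 3: 30 μL brought to 0.375 mL → factor 375/30 = 12.5
Step 4: 10 μL + 0.01 mL = 20 μL total → factor 20/10 = 2
Overall dilution factor = 16 × 100 × 12.5 × 2 = 40000
Stock = 10.0 CFU/mL × 40000 = 4.00 × 10^5 CFU/mL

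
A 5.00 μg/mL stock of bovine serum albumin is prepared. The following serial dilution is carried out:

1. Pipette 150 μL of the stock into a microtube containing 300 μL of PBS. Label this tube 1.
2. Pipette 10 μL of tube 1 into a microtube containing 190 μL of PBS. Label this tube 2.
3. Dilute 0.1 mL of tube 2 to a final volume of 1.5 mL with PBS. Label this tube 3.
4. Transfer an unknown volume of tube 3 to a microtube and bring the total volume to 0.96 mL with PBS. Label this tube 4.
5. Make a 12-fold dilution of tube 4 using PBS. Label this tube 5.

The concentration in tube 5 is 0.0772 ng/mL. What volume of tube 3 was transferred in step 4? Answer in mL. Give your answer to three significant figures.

0.160 mL

Step 1: 150 μL + 300 μL = 450 μL total → factor 450/150 = 3
Step 2: 10 μL + 190 μL = 200 μL total → factor 200/10 = 20
Step 3: 0.1 mL brought to 1.5 mL → factor 1.5/0.1 = 15
Step 4: v brought to 0.96 mL → factor = 0.96 mL/v
Step 5: 12-fold → factor 12
Product of known-step factors = 10800
Overall factor = 5.00 μg/mL / (0.0772 ng/mL) = 64767
Step-4 factor = 64767 / 10800 = 5.9969
v = 0.96 mL / 5.9969 = 0.160 mL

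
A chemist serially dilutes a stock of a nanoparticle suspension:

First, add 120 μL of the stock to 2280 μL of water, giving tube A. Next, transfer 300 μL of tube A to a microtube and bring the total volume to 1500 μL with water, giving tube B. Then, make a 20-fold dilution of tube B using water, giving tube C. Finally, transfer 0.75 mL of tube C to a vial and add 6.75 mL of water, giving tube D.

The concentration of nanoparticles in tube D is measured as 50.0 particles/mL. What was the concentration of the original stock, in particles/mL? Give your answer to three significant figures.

1.00 × 10^6 particles/mL

Step 1: 120 μL + 2280 μL = 2400 μL total → factor 2400/120 = 20
Step 2: 300 μL brought to 1500 μL → factor 1500/300 = 5
Step 3: 20-fold → factor 20
Step 4: 0.75 mL + 6.75 mL = 7.5 mL total → factor 7.5/0.75 = 10
Overall dilution factor = 20 × 5 × 20 × 10 = 20000
Stock = 50.0 particles/mL × 20000 = 1.00 × 10^6 particles/mL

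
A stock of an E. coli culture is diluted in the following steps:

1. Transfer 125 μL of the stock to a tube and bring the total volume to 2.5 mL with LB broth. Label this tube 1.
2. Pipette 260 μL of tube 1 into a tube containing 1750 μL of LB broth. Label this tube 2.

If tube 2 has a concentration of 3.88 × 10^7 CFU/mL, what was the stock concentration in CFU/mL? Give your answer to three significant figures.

Step 1: 125 μL brought to 2.5 mL → factor 2500/125 = 20
Step 2: 260 μL + 1750 μL = 2010 μL total → factor 2010/260 = 7.7308
Overall dilution factor = 20 × 7.7308 = 154.62
Stock = 3.88 × 10^7 CFU/mL × 154.62 = 6.00 × 10^9 CFU/mL

6.00 × 10^9 CFU/mL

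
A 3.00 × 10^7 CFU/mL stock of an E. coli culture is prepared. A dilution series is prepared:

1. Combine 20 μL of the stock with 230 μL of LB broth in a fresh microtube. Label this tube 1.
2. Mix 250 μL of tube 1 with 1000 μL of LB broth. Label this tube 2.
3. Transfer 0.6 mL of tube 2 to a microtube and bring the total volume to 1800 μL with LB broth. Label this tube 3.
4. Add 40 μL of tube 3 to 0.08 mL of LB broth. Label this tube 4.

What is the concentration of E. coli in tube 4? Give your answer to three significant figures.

5.33 × 10^4 CFU/mL

Step 1: 20 μL + 230 μL = 250 μL total → factor 250/20 = 12.5
Step 2: 250 μL + 1000 μL = 1250 μL total → factor 1250/250 = 5
Step 3: 0.6 mL brought to 1800 μL → factor 1.8/0.6 = 3
Step 4: 40 μL + 0.08 mL = 120 μL total → factor 120/40 = 3
Overall dilution factor = 12.5 × 5 × 3 × 3 = 562.5
Final = 3.00 × 10^7 CFU/mL / 562.5 = 5.33 × 10^4 CFU/mL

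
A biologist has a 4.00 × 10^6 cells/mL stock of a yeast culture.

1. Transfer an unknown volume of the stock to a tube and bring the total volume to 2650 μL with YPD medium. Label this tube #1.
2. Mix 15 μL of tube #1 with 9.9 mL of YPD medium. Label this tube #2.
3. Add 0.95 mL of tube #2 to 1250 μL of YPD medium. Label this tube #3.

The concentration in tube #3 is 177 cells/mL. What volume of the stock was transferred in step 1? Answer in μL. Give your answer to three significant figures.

Step 1: v brought to 2650 μL → factor = 2650 μL/v
Step 2: 15 μL + 9.9 mL = 9915 μL total → factor 9915/15 = 661
Step 3: 0.95 mL + 1250 μL = 2.2 mL total → factor 2.2/0.95 = 2.3158
Product of known-step factors = 1530.7
Overall factor = 4.00 × 10^6 cells/mL / (177 cells/mL) = 22599
Step-1 factor = 22599 / 1530.7 = 14.763
v = 2650 μL / 14.763 = 179 μL

179 μL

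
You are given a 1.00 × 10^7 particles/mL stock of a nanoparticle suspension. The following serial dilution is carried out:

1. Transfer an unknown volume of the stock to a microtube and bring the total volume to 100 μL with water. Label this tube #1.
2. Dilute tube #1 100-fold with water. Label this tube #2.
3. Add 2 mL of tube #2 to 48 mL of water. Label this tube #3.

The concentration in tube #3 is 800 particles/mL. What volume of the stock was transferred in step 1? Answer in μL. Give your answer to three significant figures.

Step 1: v brought to 100 μL → factor = 100 μL/v
Step 2: 100-fold → factor 100
Step 3: 2 mL + 48 mL = 50 mL total → factor 50/2 = 25
Product of known-step factors = 2500
Overall factor = 1.00 × 10^7 particles/mL / (800 particles/mL) = 12500
Step-1 factor = 12500 / 2500 = 5
v = 100 μL / 5 = 20.0 μL

20.0 μL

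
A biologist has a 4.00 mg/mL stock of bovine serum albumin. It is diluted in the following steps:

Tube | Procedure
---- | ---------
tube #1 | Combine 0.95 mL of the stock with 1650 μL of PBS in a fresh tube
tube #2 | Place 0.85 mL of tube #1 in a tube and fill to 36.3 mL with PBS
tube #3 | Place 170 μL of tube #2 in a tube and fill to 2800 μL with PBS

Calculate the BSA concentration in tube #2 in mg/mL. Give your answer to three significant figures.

0.0342 mg/mL

Step 1: 0.95 mL + 1650 μL = 2.6 mL total → factor 2.6/0.95 = 2.7368
Step 2: 0.85 mL brought to 36.3 mL → factor 36.3/0.85 = 42.706
Dilution factor through tube #2 = 2.7368 × 42.706 = 116.88
[tube #2] = 4.00 mg/mL / 116.88 = 0.0342 mg/mL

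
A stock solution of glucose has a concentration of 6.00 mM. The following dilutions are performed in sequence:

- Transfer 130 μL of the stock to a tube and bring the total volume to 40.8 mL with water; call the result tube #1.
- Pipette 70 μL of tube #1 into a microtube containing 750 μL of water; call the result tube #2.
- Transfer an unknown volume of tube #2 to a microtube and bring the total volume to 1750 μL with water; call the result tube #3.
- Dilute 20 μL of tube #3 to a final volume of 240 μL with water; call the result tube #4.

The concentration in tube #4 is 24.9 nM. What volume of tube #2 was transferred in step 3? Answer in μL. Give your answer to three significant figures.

320 μL

Step 1: 130 μL brought to 40.8 mL → factor 40800/130 = 313.85
Step 2: 70 μL + 750 μL = 820 μL total → factor 820/70 = 11.714
Step 3: v brought to 1750 μL → factor = 1750 μL/v
Step 4: 20 μL brought to 240 μL → factor 240/20 = 12
Product of known-step factors = 44118
Overall factor = 6.00 mM / (24.9 nM) = 2.4096 × 10^5
Step-3 factor = 2.4096 × 10^5 / 44118 = 5.4618
v = 1750 μL / 5.4618 = 320 μL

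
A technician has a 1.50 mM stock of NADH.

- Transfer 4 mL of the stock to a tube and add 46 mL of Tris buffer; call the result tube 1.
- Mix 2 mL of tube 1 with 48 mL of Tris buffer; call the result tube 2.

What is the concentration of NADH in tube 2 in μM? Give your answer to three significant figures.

Step 1: 4 mL + 46 mL = 50 mL total → factor 50/4 = 12.5
Step 2: 2 mL + 48 mL = 50 mL total → factor 50/2 = 25
Overall dilution factor = 12.5 × 25 = 312.5
Final = 1.50 mM / 312.5 = 0.004800 mM = 4.80 μM

4.80 μM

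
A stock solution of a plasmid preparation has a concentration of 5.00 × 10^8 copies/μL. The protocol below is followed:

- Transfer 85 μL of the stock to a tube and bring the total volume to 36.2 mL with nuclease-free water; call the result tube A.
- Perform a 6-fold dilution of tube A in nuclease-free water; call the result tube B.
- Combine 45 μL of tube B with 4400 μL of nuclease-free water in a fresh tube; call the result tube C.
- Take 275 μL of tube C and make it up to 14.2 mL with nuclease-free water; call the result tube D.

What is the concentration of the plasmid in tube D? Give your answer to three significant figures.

38.4 copies/μL

Step 1: 85 μL brought to 36.2 mL → factor 36200/85 = 425.88
Step 2: 6-fold → factor 6
Step 3: 45 μL + 4400 μL = 4445 μL total → factor 4445/45 = 98.778
Step 4: 275 μL brought to 14.2 mL → factor 14200/275 = 51.636
Overall dilution factor = 425.88 × 6 × 98.778 × 51.636 = 1.3033 × 10^7
Final = 5.00 × 10^8 copies/μL / 1.3033 × 10^7 = 38.4 copies/μL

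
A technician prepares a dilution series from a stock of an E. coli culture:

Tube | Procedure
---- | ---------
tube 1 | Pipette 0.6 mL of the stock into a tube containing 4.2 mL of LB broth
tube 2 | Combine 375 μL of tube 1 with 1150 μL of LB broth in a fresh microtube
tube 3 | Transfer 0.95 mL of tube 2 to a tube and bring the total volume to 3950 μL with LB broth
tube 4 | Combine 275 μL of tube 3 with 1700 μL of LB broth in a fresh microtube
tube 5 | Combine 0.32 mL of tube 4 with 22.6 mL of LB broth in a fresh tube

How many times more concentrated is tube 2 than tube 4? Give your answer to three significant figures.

Step 1: 0.6 mL + 4.2 mL = 4.8 mL total → factor 4.8/0.6 = 8
Step 2: 375 μL + 1150 μL = 1525 μL total → factor 1525/375 = 4.0667
Step 3: 0.95 mL brought to 3950 μL → factor 3.95/0.95 = 4.1579
Step 4: 275 μL + 1700 μL = 1975 μL total → factor 1975/275 = 7.1818
Dilution factor to tube 2 = 32.533; to tube 4 = 971.49
[tube 2]/[tube 4] = (factor to tube 4)/(factor to tube 2) = 971.49/32.533 = 29.9

29.9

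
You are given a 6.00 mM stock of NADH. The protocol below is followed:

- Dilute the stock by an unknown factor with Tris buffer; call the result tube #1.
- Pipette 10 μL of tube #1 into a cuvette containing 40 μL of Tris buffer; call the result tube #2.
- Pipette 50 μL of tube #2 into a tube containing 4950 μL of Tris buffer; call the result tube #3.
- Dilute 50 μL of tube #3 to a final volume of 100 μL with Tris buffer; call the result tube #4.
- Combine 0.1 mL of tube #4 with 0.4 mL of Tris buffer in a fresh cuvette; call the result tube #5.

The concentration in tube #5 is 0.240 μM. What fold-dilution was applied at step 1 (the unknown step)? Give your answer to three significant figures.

Step 1: unknown factor x
Step 2: 10 μL + 40 μL = 50 μL total → factor 50/10 = 5
Step 3: 50 μL + 4950 μL = 5000 μL total → factor 5000/50 = 100
Step 4: 50 μL brought to 100 μL → factor 100/50 = 2
Step 5: 0.1 mL + 0.4 mL = 0.5 mL total → factor 0.5/0.1 = 5
Product of known-step factors = 5000
Overall factor = 6.00 mM / (0.240 μM) = 25000
x = 25000 / 5000 = 5.00

5.00-fold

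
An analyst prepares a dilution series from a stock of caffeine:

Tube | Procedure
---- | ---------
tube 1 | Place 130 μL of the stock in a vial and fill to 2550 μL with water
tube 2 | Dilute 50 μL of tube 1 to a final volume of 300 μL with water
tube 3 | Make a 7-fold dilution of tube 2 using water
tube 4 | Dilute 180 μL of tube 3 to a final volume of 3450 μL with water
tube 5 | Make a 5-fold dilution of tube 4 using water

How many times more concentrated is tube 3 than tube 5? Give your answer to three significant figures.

95.8

Step 1: 130 μL brought to 2550 μL → factor 2550/130 = 19.615
Step 2: 50 μL brought to 300 μL → factor 300/50 = 6
Step 3: 7-fold → factor 7
Step 4: 180 μL brought to 3450 μL → factor 3450/180 = 19.167
Step 5: 5-fold → factor 5
Dilution factor to tube 3 = 823.85; to tube 5 = 78952
[tube 3]/[tube 5] = (factor to tube 5)/(factor to tube 3) = 78952/823.85 = 95.8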